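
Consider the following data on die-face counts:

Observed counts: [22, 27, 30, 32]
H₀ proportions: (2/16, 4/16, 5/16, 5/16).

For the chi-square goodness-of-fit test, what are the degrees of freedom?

degrees of freedom = 3

df = k − 1 = 4 − 1 = 3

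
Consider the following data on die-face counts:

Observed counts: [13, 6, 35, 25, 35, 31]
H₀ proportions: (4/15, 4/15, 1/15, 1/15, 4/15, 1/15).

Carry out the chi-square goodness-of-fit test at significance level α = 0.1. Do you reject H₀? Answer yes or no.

n = 145; E_i = n·p_i = [38.67, 38.67, 9.67, 9.67, 38.67, 9.67]
χ² = (13−38.67)²/38.67 + (6−38.67)²/38.67 + (35−9.67)²/9.67 + (25−9.67)²/9.67 + (35−38.67)²/38.67 + (31−9.67)²/9.67 = 182.7759
df = 5
p-value (upper-tail) = 0.00000
At α=0.1: p < α → reject H₀

reject H₀: yes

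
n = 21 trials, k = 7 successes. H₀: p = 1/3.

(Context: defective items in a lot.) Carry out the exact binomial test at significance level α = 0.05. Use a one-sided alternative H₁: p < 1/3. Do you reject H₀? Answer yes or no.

Exact binomial: n=21, k=7, p₀=1/3=0.3333
P(X≤7) from Σ C(n,i)·p₀^i·(1−p₀)^(n−i)
p-value (one-sided, H₁ less) = 0.60076
At α=0.05: p ≥ α → fail to reject H₀

reject H₀: no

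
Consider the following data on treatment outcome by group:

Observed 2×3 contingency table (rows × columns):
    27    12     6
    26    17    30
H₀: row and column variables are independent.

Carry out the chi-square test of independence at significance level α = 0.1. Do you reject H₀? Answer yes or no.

reject H₀: yes

Row totals [45, 73], col totals [53, 29, 36], n=118
χ² = (27−20.21)²/20.21 + (12−11.06)²/11.06 + (6−13.73)²/13.73 + (26−32.79)²/32.79 + (17−17.94)²/17.94 + (30−22.27)²/22.27 = 10.8477
df = 2
p-value (upper-tail) = 0.00441
At α=0.1: p < α → reject H₀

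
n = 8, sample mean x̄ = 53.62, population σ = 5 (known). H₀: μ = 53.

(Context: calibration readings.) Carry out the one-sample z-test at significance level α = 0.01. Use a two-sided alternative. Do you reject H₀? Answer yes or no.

reject H₀: no

SE = σ/√n = 5/√8 = 1.7678
z = (x̄−μ₀)/SE = (53.62−53)/1.7678 = 0.3507
p-value (two-sided) = 0.72579
At α=0.01: p ≥ α → fail to reject H₀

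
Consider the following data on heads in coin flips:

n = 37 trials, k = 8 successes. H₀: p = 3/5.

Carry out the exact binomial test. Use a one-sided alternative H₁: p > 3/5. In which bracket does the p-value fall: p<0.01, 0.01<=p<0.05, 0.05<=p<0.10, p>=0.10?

p-value bracket: p>=0.10

Exact binomial: n=37, k=8, p₀=3/5=0.6000
P(X≥8) from Σ C(n,i)·p₀^i·(1−p₀)^(n−i)
p-value (one-sided, H₁ greater) = 1.00000
→ bracket: p>=0.10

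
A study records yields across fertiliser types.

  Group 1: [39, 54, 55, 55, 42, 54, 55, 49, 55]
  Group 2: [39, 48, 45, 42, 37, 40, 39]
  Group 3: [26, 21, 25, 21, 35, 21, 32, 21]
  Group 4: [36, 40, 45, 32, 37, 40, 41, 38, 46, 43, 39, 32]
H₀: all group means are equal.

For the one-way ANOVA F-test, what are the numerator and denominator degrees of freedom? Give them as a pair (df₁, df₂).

degrees of freedom = [3, 32]

k = 4 groups, N = 36 total
df = (k−1, N−k) = (4−1, 36−4) = (3, 32)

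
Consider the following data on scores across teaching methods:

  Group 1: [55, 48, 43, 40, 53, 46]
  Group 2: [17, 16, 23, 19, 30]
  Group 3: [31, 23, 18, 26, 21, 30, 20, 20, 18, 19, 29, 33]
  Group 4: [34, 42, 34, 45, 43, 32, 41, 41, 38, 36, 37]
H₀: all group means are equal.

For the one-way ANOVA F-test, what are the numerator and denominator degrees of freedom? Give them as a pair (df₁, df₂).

k = 4 groups, N = 34 total
df = (k−1, N−k) = (4−1, 34−4) = (3, 30)

degrees of freedom = [3, 30]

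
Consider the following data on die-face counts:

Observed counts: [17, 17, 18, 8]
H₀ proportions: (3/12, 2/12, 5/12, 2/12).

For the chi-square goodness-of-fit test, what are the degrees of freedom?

df = k − 1 = 4 − 1 = 3

degrees of freedom = 3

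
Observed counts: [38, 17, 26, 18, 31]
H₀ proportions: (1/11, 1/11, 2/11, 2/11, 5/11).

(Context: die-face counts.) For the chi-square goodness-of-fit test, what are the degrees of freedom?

df = k − 1 = 5 − 1 = 4

degrees of freedom = 4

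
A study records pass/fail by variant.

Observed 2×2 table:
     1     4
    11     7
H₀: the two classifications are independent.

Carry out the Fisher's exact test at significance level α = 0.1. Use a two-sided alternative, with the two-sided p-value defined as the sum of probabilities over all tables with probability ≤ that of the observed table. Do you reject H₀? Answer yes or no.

reject H₀: no

Margins: r₁=5, r₂=18, c₁=12, c₂=11, n=23
p_obs = C(5,1)·C(18,11)/C(23,12); sum pmf over tables with pmf ≤ p_obs
p-value (two-sided) = 0.15495
At α=0.1: p ≥ α → fail to reject H₀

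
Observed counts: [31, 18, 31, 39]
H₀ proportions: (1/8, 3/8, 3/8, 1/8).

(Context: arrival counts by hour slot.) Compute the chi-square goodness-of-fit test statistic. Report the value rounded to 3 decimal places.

test statistic = 76.653

n = 119; E_i = n·p_i = [14.88, 44.62, 44.62, 14.88]
χ² = (31−14.88)²/14.88 + (18−44.62)²/44.62 + (31−44.62)²/44.62 + (39−14.88)²/14.88 = 76.6527
df = 3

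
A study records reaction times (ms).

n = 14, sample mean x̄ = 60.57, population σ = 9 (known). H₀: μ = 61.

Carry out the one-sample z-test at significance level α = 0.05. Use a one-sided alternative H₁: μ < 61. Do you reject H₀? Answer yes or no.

SE = σ/√n = 9/√14 = 2.4054
z = (x̄−μ₀)/SE = (60.57−61)/2.4054 = -0.1788
p-value (one-sided, H₁ less) = 0.42906
At α=0.05: p ≥ α → fail to reject H₀

reject H₀: no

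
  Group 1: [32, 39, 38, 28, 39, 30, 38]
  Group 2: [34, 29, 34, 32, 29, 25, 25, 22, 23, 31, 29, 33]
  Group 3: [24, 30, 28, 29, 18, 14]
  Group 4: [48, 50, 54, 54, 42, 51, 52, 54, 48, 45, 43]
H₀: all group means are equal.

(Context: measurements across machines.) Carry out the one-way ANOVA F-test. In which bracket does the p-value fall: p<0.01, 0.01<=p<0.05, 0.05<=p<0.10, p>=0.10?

Group means [34.86, 28.83, 23.83, 49.18], grand mean 35.389
SSB = Σnᵢ(x̄ᵢ−x̄)² = 3411.562; SSW = ΣΣ(x−x̄ᵢ)² = 732.994
MSB = 3411.562/3 = 1137.1873; MSW = 732.994/32 = 22.9060
F = MSB/MSW = 49.6457
df = (3, 32)
p-value (upper-tail) = 0.00000
→ bracket: p<0.01

p-value bracket: p<0.01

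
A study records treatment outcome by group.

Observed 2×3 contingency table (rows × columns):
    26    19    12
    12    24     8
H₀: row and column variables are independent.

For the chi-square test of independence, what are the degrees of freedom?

degrees of freedom = 2

df = (r−1)(c−1) = (2−1)·(3−1) = 2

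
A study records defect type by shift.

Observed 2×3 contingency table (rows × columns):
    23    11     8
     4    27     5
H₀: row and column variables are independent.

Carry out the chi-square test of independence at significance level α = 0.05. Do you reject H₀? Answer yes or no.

Row totals [42, 36], col totals [27, 38, 13], n=78
χ² = (23−14.54)²/14.54 + (11−20.46)²/20.46 + (8−7.00)²/7.00 + (4−12.46)²/12.46 + (27−17.54)²/17.54 + (5−6.00)²/6.00 = 20.4590
df = 2
p-value (upper-tail) = 0.00004
At α=0.05: p < α → reject H₀

reject H₀: yes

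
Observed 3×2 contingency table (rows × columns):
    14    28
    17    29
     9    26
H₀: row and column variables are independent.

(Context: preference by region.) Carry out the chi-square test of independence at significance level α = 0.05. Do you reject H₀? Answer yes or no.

reject H₀: no

Row totals [42, 46, 35], col totals [40, 83], n=123
χ² = (14−13.66)²/13.66 + (28−28.34)²/28.34 + (17−14.96)²/14.96 + (29−31.04)²/31.04 + (9−11.38)²/11.38 + (26−23.62)²/23.62 = 1.1640
df = 2
p-value (upper-tail) = 0.55879
At α=0.05: p ≥ α → fail to reject H₀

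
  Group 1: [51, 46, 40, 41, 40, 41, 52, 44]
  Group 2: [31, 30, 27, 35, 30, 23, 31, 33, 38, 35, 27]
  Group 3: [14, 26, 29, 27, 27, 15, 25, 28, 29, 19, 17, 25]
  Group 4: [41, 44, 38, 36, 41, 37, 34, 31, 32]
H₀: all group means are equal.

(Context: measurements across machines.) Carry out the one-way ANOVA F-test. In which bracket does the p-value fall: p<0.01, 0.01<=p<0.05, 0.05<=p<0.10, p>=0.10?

Group means [44.38, 30.91, 23.42, 37.11], grand mean 32.750
SSB = Σnᵢ(x̄ᵢ−x̄)² = 2334.910; SSW = ΣΣ(x−x̄ᵢ)² = 842.590
MSB = 2334.910/3 = 778.3035; MSW = 842.590/36 = 23.4053
F = MSB/MSW = 33.2533
df = (3, 36)
p-value (upper-tail) = 0.00000
→ bracket: p<0.01

p-value bracket: p<0.01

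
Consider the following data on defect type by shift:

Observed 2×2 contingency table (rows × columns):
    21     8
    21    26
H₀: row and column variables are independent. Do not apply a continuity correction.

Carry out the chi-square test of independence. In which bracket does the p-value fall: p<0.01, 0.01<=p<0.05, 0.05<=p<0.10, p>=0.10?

Row totals [29, 47], col totals [42, 34], n=76
χ² = (21−16.03)²/16.03 + (8−12.97)²/12.97 + (21−25.97)²/25.97 + (26−21.03)²/21.03 = 5.5792
df = 1
p-value (upper-tail) = 0.01817
→ bracket: 0.01<=p<0.05

p-value bracket: 0.01<=p<0.05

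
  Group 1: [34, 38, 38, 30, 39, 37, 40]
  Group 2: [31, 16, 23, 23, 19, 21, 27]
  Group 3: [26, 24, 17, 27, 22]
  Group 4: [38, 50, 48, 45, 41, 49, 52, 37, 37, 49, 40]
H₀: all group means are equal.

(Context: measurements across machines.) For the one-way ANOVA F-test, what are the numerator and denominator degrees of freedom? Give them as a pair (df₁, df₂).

k = 4 groups, N = 30 total
df = (k−1, N−k) = (4−1, 30−4) = (3, 26)

degrees of freedom = [3, 26]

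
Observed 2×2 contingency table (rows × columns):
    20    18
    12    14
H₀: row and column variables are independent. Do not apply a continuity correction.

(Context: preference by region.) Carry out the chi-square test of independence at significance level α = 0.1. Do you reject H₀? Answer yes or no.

reject H₀: no

Row totals [38, 26], col totals [32, 32], n=64
χ² = (20−19.00)²/19.00 + (18−19.00)²/19.00 + (12−13.00)²/13.00 + (14−13.00)²/13.00 = 0.2591
df = 1
p-value (upper-tail) = 0.61073
At α=0.1: p ≥ α → fail to reject H₀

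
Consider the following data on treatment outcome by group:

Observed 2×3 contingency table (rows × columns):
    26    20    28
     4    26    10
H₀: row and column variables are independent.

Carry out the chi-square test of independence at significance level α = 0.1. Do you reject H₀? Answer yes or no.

Row totals [74, 40], col totals [30, 46, 38], n=114
χ² = (26−19.47)²/19.47 + (20−29.86)²/29.86 + (28−24.67)²/24.67 + (4−10.53)²/10.53 + (26−16.14)²/16.14 + (10−13.33)²/13.33 = 16.7959
df = 2
p-value (upper-tail) = 0.00023
At α=0.1: p < α → reject H₀

reject H₀: yes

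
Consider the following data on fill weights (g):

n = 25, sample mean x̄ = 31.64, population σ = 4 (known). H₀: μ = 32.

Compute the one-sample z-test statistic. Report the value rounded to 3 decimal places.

test statistic = -0.450

SE = σ/√n = 4/√25 = 0.8000
z = (x̄−μ₀)/SE = (31.64−32)/0.8000 = -0.4500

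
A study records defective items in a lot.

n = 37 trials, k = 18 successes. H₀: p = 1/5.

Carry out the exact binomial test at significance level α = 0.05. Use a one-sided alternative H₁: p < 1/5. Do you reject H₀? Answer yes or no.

reject H₀: no

Exact binomial: n=37, k=18, p₀=1/5=0.2000
P(X≤18) from Σ C(n,i)·p₀^i·(1−p₀)^(n−i)
p-value (one-sided, H₁ less) = 0.99998
At α=0.05: p ≥ α → fail to reject H₀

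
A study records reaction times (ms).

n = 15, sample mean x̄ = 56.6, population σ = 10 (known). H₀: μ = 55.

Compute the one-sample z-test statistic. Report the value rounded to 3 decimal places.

test statistic = 0.620

SE = σ/√n = 10/√15 = 2.5820
z = (x̄−μ₀)/SE = (56.6−55)/2.5820 = 0.6197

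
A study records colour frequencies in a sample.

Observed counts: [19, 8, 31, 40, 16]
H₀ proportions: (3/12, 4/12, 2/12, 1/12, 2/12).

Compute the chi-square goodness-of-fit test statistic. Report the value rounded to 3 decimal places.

n = 114; E_i = n·p_i = [28.50, 38.00, 19.00, 9.50, 19.00]
χ² = (19−28.50)²/28.50 + (8−38.00)²/38.00 + (31−19.00)²/19.00 + (40−9.50)²/9.50 + (16−19.00)²/19.00 = 132.8246
df = 4

test statistic = 132.825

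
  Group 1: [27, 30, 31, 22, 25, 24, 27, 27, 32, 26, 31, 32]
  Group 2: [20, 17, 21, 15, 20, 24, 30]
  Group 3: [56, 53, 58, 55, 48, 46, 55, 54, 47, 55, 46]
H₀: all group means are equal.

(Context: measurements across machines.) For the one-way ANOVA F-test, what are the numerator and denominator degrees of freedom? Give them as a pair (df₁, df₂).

k = 3 groups, N = 30 total
df = (k−1, N−k) = (3−1, 30−3) = (2, 27)

degrees of freedom = [2, 27]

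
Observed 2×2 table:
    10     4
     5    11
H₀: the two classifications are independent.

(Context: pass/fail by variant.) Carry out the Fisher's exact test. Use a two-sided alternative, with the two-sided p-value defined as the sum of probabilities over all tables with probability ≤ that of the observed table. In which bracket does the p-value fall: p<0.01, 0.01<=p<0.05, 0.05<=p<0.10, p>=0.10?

p-value bracket: 0.05<=p<0.10

Margins: r₁=14, r₂=16, c₁=15, c₂=15, n=30
p_obs = C(14,10)·C(16,5)/C(30,15); sum pmf over tables with pmf ≤ p_obs
p-value (two-sided) = 0.06560
→ bracket: 0.05<=p<0.10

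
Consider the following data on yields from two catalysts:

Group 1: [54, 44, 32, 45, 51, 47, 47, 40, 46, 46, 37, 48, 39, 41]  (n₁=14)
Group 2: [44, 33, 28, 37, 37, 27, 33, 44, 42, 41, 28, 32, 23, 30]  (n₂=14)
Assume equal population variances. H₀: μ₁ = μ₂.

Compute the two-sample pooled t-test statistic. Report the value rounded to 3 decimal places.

x̄₁=44.071, s₁=5.784, n₁=14
x̄₂=34.214, s₂=6.762, n₂=14
s_p² = [13·5.784² + 13·6.762²]/26 = 39.5879
SE = √(s_p²·(1/14+1/14)) = 2.3781
t = (44.071−34.214)/2.3781 = 4.1449
df = 26

test statistic = 4.145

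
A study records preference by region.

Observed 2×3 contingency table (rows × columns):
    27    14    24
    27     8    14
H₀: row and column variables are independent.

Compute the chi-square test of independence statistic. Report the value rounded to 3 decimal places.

Row totals [65, 49], col totals [54, 22, 38], n=114
χ² = (27−30.79)²/30.79 + (14−12.54)²/12.54 + (24−21.67)²/21.67 + (27−23.21)²/23.21 + (8−9.46)²/9.46 + (14−16.33)²/16.33 = 2.0630
df = 2

test statistic = 2.063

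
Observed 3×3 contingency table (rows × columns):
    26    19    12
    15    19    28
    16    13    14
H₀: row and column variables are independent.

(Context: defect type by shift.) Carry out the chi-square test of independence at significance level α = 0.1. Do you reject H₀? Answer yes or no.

Row totals [57, 62, 43], col totals [57, 51, 54], n=162
χ² = (26−20.06)²/20.06 + (19−17.94)²/17.94 + (12−19.00)²/19.00 + (15−21.81)²/21.81 + (19−19.52)²/19.52 + (28−20.67)²/20.67 + (16−15.13)²/15.13 + (13−13.54)²/13.54 + (14−14.33)²/14.33 = 9.2269
df = 4
p-value (upper-tail) = 0.05567
At α=0.1: p < α → reject H₀

reject H₀: yes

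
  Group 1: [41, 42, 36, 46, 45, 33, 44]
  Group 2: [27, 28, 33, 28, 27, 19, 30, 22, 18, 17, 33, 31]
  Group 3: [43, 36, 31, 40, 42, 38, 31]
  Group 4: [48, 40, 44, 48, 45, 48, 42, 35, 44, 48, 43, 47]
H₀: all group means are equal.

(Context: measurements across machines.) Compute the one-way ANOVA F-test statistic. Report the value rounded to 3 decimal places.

test statistic = 30.289

Group means [41.00, 26.08, 37.29, 44.33], grand mean 36.658
SSB = Σnᵢ(x̄ᵢ−x̄)² = 2183.541; SSW = ΣΣ(x−x̄ᵢ)² = 817.012
MSB = 2183.541/3 = 727.8469; MSW = 817.012/34 = 24.0298
F = MSB/MSW = 30.2894
df = (3, 34)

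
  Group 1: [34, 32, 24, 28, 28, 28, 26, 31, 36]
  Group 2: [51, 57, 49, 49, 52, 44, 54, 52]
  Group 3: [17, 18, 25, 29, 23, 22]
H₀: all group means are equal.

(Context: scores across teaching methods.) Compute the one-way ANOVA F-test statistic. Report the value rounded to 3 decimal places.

Group means [29.67, 51.00, 22.33], grand mean 35.174
SSB = Σnᵢ(x̄ᵢ−x̄)² = 3265.971; SSW = ΣΣ(x−x̄ᵢ)² = 323.333
MSB = 3265.971/2 = 1632.9855; MSW = 323.333/20 = 16.1667
F = MSB/MSW = 101.0094
df = (2, 20)

test statistic = 101.009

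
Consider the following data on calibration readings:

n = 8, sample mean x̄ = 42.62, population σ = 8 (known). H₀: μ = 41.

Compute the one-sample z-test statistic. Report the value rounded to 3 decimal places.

SE = σ/√n = 8/√8 = 2.8284
z = (x̄−μ₀)/SE = (42.62−41)/2.8284 = 0.5728

test statistic = 0.573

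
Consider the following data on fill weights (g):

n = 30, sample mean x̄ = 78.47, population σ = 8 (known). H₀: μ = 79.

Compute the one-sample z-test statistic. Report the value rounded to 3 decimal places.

SE = σ/√n = 8/√30 = 1.4606
z = (x̄−μ₀)/SE = (78.47−79)/1.4606 = -0.3629

test statistic = -0.363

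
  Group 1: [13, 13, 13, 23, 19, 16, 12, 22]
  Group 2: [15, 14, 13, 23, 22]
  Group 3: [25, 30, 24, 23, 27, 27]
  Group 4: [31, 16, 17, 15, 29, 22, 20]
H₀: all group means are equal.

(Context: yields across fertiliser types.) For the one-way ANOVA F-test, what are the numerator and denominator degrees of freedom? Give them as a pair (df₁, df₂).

k = 4 groups, N = 26 total
df = (k−1, N−k) = (4−1, 26−4) = (3, 22)

degrees of freedom = [3, 22]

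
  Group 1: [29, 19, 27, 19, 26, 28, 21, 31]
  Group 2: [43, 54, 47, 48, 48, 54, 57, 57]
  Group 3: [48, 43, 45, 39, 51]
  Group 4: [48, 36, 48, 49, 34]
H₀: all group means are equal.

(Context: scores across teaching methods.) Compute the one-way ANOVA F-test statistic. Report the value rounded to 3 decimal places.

test statistic = 33.599

Group means [25.00, 51.00, 45.20, 43.00], grand mean 40.346
SSB = Σnᵢ(x̄ᵢ−x̄)² = 2945.085; SSW = ΣΣ(x−x̄ᵢ)² = 642.800
MSB = 2945.085/3 = 981.6949; MSW = 642.800/22 = 29.2182
F = MSB/MSW = 33.5988
df = (3, 22)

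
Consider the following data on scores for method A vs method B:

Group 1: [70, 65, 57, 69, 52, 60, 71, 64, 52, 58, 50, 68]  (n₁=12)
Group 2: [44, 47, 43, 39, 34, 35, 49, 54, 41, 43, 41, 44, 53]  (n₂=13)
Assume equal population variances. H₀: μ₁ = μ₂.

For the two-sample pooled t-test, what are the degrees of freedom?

df = n₁ + n₂ − 2 = 12 + 13 − 2 = 23

degrees of freedom = 23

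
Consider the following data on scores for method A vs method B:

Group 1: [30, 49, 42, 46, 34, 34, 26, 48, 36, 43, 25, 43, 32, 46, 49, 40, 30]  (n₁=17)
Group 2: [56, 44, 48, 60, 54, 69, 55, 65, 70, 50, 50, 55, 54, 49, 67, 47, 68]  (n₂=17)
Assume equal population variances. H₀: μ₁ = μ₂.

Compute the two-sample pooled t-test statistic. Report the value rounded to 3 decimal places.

test statistic = -6.382

x̄₁=38.412, s₁=8.101, n₁=17
x̄₂=56.529, s₂=8.449, n₂=17
s_p² = [16·8.101² + 16·8.449²]/32 = 68.5110
SE = √(s_p²·(1/17+1/17)) = 2.8390
t = (38.412−56.529)/2.8390 = -6.3816
df = 32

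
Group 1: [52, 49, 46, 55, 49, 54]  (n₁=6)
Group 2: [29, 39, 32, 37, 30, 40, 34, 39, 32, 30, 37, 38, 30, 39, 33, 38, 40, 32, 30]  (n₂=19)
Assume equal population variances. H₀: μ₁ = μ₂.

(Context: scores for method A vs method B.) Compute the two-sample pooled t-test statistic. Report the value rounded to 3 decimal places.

x̄₁=50.833, s₁=3.430, n₁=6
x̄₂=34.684, s₂=4.015, n₂=19
s_p² = [5·3.430² + 18·4.015²]/23 = 15.1712
SE = √(s_p²·(1/6+1/19)) = 1.8240
t = (50.833−34.684)/1.8240 = 8.8536
df = 23

test statistic = 8.854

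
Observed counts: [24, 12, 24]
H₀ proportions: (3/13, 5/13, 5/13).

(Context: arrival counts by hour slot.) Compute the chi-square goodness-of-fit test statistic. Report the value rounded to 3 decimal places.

test statistic = 12.800

n = 60; E_i = n·p_i = [13.85, 23.08, 23.08]
χ² = (24−13.85)²/13.85 + (12−23.08)²/23.08 + (24−23.08)²/23.08 = 12.8000
df = 2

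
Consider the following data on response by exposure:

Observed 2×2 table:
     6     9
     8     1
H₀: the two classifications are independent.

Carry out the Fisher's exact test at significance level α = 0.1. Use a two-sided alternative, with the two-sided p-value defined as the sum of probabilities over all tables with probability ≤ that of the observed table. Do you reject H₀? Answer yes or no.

Margins: r₁=15, r₂=9, c₁=14, c₂=10, n=24
p_obs = C(15,6)·C(9,8)/C(24,14); sum pmf over tables with pmf ≤ p_obs
p-value (two-sided) = 0.03334
At α=0.1: p < α → reject H₀

reject H₀: yes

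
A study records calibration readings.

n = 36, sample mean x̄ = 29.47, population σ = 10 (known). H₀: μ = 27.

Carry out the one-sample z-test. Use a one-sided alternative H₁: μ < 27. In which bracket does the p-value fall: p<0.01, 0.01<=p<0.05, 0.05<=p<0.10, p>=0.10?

SE = σ/√n = 10/√36 = 1.6667
z = (x̄−μ₀)/SE = (29.47−27)/1.6667 = 1.4820
p-value (one-sided, H₁ less) = 0.93083
→ bracket: p>=0.10

p-value bracket: p>=0.10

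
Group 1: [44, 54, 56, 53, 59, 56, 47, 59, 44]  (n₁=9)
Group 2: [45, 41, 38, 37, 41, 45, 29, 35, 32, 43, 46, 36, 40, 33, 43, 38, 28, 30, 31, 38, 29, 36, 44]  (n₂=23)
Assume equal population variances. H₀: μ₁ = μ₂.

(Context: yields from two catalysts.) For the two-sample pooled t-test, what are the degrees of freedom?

degrees of freedom = 30

df = n₁ + n₂ − 2 = 9 + 23 − 2 = 30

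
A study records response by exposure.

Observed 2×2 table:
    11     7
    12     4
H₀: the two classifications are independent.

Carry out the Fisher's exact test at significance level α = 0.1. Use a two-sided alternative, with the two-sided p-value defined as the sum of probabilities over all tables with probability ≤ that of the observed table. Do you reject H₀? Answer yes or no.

reject H₀: no

Margins: r₁=18, r₂=16, c₁=23, c₂=11, n=34
p_obs = C(18,11)·C(16,12)/C(34,23); sum pmf over tables with pmf ≤ p_obs
p-value (two-sided) = 0.47675
At α=0.1: p ≥ α → fail to reject H₀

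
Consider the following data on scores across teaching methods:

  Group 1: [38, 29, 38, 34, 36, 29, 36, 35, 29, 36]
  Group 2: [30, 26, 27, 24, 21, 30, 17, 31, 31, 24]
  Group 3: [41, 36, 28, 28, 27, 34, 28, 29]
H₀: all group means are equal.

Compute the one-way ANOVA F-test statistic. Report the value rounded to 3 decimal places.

Group means [34.00, 26.10, 31.38], grand mean 30.429
SSB = Σnᵢ(x̄ᵢ−x̄)² = 322.082; SSW = ΣΣ(x−x̄ᵢ)² = 496.775
MSB = 322.082/2 = 161.0411; MSW = 496.775/25 = 19.8710
F = MSB/MSW = 8.1043
df = (2, 25)

test statistic = 8.104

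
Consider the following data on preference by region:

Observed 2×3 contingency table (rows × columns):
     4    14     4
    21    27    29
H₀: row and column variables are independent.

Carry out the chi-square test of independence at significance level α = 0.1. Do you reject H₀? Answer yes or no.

reject H₀: yes

Row totals [22, 77], col totals [25, 41, 33], n=99
χ² = (4−5.56)²/5.56 + (14−9.11)²/9.11 + (4−7.33)²/7.33 + (21−19.44)²/19.44 + (27−31.89)²/31.89 + (29−25.67)²/25.67 = 5.8809
df = 2
p-value (upper-tail) = 0.05284
At α=0.1: p < α → reject H₀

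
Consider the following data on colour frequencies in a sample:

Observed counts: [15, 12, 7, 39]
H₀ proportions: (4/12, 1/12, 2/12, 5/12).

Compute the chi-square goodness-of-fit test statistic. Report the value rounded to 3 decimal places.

test statistic = 13.951

n = 73; E_i = n·p_i = [24.33, 6.08, 12.17, 30.42]
χ² = (15−24.33)²/24.33 + (12−6.08)²/6.08 + (7−12.17)²/12.17 + (39−30.42)²/30.42 = 13.9507
df = 3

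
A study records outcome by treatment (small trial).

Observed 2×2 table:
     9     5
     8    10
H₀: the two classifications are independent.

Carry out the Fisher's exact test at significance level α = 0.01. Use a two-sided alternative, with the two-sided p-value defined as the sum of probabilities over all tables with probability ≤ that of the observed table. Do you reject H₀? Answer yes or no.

Margins: r₁=14, r₂=18, c₁=17, c₂=15, n=32
p_obs = C(14,9)·C(18,8)/C(32,17); sum pmf over tables with pmf ≤ p_obs
p-value (two-sided) = 0.30752
At α=0.01: p ≥ α → fail to reject H₀

reject H₀: no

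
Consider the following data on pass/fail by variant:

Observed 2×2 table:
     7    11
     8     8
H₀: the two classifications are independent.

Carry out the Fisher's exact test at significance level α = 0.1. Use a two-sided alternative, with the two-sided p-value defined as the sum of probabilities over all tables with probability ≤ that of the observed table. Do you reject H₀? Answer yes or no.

reject H₀: no

Margins: r₁=18, r₂=16, c₁=15, c₂=19, n=34
p_obs = C(18,7)·C(16,8)/C(34,15); sum pmf over tables with pmf ≤ p_obs
p-value (two-sided) = 0.73028
At α=0.1: p ≥ α → fail to reject H₀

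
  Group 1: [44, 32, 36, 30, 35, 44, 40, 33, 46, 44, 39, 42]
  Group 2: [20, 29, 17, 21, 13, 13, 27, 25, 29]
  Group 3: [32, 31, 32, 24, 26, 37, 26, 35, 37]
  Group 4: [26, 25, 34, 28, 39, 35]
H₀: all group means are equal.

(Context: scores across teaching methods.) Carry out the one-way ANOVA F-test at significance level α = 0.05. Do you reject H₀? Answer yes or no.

Group means [38.75, 21.56, 31.11, 31.17], grand mean 31.278
SSB = Σnᵢ(x̄ᵢ−x̄)² = 1521.028; SSW = ΣΣ(x−x̄ᵢ)² = 994.194
MSB = 1521.028/3 = 507.0093; MSW = 994.194/32 = 31.0686
F = MSB/MSW = 16.3190
df = (3, 32)
p-value (upper-tail) = 0.00000
At α=0.05: p < α → reject H₀

reject H₀: yes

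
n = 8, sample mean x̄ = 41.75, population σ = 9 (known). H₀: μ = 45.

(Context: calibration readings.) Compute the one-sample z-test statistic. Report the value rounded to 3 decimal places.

test statistic = -1.021

SE = σ/√n = 9/√8 = 3.1820
z = (x̄−μ₀)/SE = (41.75−45)/3.1820 = -1.0214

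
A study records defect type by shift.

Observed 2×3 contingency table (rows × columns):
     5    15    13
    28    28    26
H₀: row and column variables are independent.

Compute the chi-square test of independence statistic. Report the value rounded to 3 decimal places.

Row totals [33, 82], col totals [33, 43, 39], n=115
χ² = (5−9.47)²/9.47 + (15−12.34)²/12.34 + (13−11.19)²/11.19 + (28−23.53)²/23.53 + (28−30.66)²/30.66 + (26−27.81)²/27.81 = 4.1733
df = 2

test statistic = 4.173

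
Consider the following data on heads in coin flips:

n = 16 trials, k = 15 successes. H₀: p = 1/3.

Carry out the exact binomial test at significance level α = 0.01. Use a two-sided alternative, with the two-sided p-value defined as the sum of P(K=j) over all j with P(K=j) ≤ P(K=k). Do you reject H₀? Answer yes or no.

Exact binomial: n=16, k=15, p₀=1/3=0.3333
P(X=j) = C(n,j)·p₀^j·(1−p₀)^(n−j); p = Σ P(X=j) over j with P(X=j) ≤ P(X=15)
p-value (two-sided) = 0.00000
At α=0.01: p < α → reject H₀

reject H₀: yes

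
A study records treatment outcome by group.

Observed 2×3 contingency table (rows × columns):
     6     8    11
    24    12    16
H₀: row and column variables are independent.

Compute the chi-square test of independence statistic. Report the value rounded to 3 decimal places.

test statistic = 3.487

Row totals [25, 52], col totals [30, 20, 27], n=77
χ² = (6−9.74)²/9.74 + (8−6.49)²/6.49 + (11−8.77)²/8.77 + (24−20.26)²/20.26 + (12−13.51)²/13.51 + (16−18.23)²/18.23 = 3.4872
df = 2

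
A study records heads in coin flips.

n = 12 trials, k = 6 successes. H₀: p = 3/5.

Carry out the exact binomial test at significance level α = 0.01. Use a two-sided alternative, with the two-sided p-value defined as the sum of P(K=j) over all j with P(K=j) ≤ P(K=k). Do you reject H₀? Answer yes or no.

Exact binomial: n=12, k=6, p₀=3/5=0.6000
P(X=j) = C(n,j)·p₀^j·(1−p₀)^(n−j); p = Σ P(X=j) over j with P(X=j) ≤ P(X=6)
p-value (two-sided) = 0.56013
At α=0.01: p ≥ α → fail to reject H₀

reject H₀: no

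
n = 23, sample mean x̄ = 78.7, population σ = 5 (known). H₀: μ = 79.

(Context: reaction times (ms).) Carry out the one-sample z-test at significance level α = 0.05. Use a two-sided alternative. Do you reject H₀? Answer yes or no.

SE = σ/√n = 5/√23 = 1.0426
z = (x̄−μ₀)/SE = (78.7−79)/1.0426 = -0.2877
p-value (two-sided) = 0.77354
At α=0.05: p ≥ α → fail to reject H₀

reject H₀: no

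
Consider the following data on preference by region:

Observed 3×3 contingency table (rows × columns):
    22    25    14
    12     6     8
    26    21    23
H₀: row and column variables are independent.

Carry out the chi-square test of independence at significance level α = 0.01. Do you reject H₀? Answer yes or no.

Row totals [61, 26, 70], col totals [60, 52, 45], n=157
χ² = (22−23.31)²/23.31 + (25−20.20)²/20.20 + (14−17.48)²/17.48 + (12−9.94)²/9.94 + (6−8.61)²/8.61 + (8−7.45)²/7.45 + (26−26.75)²/26.75 + (21−23.18)²/23.18 + (23−20.06)²/20.06 = 3.8242
df = 4
p-value (upper-tail) = 0.43032
At α=0.01: p ≥ α → fail to reject H₀

reject H₀: no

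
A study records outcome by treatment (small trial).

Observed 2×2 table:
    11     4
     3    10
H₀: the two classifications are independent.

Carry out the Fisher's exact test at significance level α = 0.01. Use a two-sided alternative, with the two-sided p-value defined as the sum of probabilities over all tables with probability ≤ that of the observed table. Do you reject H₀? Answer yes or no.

reject H₀: no

Margins: r₁=15, r₂=13, c₁=14, c₂=14, n=28
p_obs = C(15,11)·C(13,3)/C(28,14); sum pmf over tables with pmf ≤ p_obs
p-value (two-sided) = 0.02130
At α=0.01: p ≥ α → fail to reject H₀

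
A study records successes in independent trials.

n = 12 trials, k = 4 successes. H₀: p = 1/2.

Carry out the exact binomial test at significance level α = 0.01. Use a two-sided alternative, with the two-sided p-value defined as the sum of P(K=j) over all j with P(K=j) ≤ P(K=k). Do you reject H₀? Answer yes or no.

reject H₀: no

Exact binomial: n=12, k=4, p₀=1/2=0.5000
P(X=j) = C(n,j)·p₀^j·(1−p₀)^(n−j); p = Σ P(X=j) over j with P(X=j) ≤ P(X=4)
p-value (two-sided) = 0.38770
At α=0.01: p ≥ α → fail to reject H₀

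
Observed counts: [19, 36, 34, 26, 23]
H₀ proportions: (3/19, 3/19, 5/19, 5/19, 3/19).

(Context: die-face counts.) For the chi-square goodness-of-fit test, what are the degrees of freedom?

df = k − 1 = 5 − 1 = 4

degrees of freedom = 4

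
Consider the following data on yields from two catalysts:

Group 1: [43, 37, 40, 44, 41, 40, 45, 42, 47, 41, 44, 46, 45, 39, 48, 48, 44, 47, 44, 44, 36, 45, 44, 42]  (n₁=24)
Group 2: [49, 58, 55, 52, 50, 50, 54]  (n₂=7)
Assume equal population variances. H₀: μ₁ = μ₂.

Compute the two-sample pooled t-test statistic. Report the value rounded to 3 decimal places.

x̄₁=43.167, s₁=3.212, n₁=24
x̄₂=52.571, s₂=3.259, n₂=7
s_p² = [23·3.212² + 6·3.259²]/29 = 10.3810
SE = √(s_p²·(1/24+1/7)) = 1.3840
t = (43.167−52.571)/1.3840 = -6.7952
df = 29

test statistic = -6.795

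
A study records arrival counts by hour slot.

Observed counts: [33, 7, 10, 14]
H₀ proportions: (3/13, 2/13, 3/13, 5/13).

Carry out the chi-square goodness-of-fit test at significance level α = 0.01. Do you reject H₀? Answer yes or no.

reject H₀: yes

n = 64; E_i = n·p_i = [14.77, 9.85, 14.77, 24.62]
χ² = (33−14.77)²/14.77 + (7−9.85)²/9.85 + (10−14.77)²/14.77 + (14−24.62)²/24.62 = 29.4443
df = 3
p-value (upper-tail) = 0.00000
At α=0.01: p < α → reject H₀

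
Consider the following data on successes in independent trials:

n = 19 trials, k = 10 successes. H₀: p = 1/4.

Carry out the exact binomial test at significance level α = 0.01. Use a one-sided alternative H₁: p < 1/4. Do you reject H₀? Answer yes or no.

Exact binomial: n=19, k=10, p₀=1/4=0.2500
P(X≤10) from Σ C(n,i)·p₀^i·(1−p₀)^(n−i)
p-value (one-sided, H₁ less) = 0.99771
At α=0.01: p ≥ α → fail to reject H₀

reject H₀: no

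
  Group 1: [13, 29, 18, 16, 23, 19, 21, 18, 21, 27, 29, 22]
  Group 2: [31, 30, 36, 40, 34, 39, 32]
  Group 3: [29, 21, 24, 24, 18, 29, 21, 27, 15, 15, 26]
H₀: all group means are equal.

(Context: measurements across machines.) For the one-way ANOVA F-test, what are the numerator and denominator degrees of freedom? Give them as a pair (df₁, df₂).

k = 3 groups, N = 30 total
df = (k−1, N−k) = (3−1, 30−3) = (2, 27)

degrees of freedom = [2, 27]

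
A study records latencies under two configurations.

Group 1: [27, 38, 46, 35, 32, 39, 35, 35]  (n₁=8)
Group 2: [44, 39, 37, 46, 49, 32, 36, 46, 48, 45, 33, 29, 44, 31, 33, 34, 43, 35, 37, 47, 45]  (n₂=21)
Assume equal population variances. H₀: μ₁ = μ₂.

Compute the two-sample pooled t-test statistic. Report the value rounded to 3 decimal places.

x̄₁=35.875, s₁=5.515, n₁=8
x̄₂=39.667, s₂=6.382, n₂=21
s_p² = [7·5.515² + 20·6.382²]/27 = 38.0571
SE = √(s_p²·(1/8+1/21)) = 2.5631
t = (35.875−39.667)/2.5631 = -1.4793
df = 27

test statistic = -1.479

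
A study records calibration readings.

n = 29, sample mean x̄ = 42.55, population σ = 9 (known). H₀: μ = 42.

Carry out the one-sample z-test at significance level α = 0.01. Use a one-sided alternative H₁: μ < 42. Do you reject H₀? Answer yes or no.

SE = σ/√n = 9/√29 = 1.6713
z = (x̄−μ₀)/SE = (42.55−42)/1.6713 = 0.3291
p-value (one-sided, H₁ less) = 0.62896
At α=0.01: p ≥ α → fail to reject H₀

reject H₀: no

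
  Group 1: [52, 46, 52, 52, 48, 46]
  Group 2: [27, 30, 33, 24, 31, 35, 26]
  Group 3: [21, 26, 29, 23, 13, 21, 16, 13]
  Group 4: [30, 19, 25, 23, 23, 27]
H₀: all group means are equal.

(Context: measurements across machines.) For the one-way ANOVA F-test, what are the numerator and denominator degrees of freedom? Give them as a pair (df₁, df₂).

degrees of freedom = [3, 23]

k = 4 groups, N = 27 total
df = (k−1, N−k) = (4−1, 27−4) = (3, 23)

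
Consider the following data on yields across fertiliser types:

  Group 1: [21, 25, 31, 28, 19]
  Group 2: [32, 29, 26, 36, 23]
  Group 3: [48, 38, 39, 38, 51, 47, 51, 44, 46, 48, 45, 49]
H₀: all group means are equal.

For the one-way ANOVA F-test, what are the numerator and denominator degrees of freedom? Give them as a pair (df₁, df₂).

k = 3 groups, N = 22 total
df = (k−1, N−k) = (3−1, 22−3) = (2, 19)

degrees of freedom = [2, 19]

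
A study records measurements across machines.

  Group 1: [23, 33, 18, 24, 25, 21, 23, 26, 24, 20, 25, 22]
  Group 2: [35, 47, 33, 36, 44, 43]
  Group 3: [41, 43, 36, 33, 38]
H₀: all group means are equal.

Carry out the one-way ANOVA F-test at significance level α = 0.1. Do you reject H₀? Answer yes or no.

reject H₀: yes

Group means [23.67, 39.67, 38.20], grand mean 31.000
SSB = Σnᵢ(x̄ᵢ−x̄)² = 1355.200; SSW = ΣΣ(x−x̄ᵢ)² = 378.800
MSB = 1355.200/2 = 677.6000; MSW = 378.800/20 = 18.9400
F = MSB/MSW = 35.7761
df = (2, 20)
p-value (upper-tail) = 0.00000
At α=0.1: p < α → reject H₀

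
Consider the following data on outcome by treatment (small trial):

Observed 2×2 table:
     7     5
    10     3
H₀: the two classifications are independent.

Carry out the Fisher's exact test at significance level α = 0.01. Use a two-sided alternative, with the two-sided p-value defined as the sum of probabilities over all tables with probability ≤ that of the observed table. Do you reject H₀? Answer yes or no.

reject H₀: no

Margins: r₁=12, r₂=13, c₁=17, c₂=8, n=25
p_obs = C(12,7)·C(13,10)/C(25,17); sum pmf over tables with pmf ≤ p_obs
p-value (two-sided) = 0.41098
At α=0.01: p ≥ α → fail to reject H₀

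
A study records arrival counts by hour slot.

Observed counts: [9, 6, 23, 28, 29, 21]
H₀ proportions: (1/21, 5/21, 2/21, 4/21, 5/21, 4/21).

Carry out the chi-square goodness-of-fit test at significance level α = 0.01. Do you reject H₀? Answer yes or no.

n = 116; E_i = n·p_i = [5.52, 27.62, 11.05, 22.10, 27.62, 22.10]
χ² = (9−5.52)²/5.52 + (6−27.62)²/27.62 + (23−11.05)²/11.05 + (28−22.10)²/22.10 + (29−27.62)²/27.62 + (21−22.10)²/22.10 = 33.7427
df = 5
p-value (upper-tail) = 0.00000
At α=0.01: p < α → reject H₀

reject H₀: yes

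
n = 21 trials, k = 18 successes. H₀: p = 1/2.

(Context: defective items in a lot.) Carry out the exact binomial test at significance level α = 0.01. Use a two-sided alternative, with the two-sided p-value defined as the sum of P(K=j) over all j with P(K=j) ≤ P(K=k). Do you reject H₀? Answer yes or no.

Exact binomial: n=21, k=18, p₀=1/2=0.5000
P(X=j) = C(n,j)·p₀^j·(1−p₀)^(n−j); p = Σ P(X=j) over j with P(X=j) ≤ P(X=18)
p-value (two-sided) = 0.00149
At α=0.01: p < α → reject H₀

reject H₀: yes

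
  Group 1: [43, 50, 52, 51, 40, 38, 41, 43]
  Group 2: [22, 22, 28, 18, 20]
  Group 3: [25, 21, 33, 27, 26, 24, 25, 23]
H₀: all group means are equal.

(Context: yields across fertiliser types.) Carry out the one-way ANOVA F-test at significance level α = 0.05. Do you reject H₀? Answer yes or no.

Group means [44.75, 22.00, 25.50], grand mean 32.000
SSB = Σnᵢ(x̄ᵢ−x̄)² = 2138.500; SSW = ΣΣ(x−x̄ᵢ)² = 351.500
MSB = 2138.500/2 = 1069.2500; MSW = 351.500/18 = 19.5278
F = MSB/MSW = 54.7553
df = (2, 18)
p-value (upper-tail) = 0.00000
At α=0.05: p < α → reject H₀

reject H₀: yes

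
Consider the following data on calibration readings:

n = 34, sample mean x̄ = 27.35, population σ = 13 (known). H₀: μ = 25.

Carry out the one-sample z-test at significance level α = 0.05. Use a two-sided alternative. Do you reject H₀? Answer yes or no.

SE = σ/√n = 13/√34 = 2.2295
z = (x̄−μ₀)/SE = (27.35−25)/2.2295 = 1.0541
p-value (two-sided) = 0.29186
At α=0.05: p ≥ α → fail to reject H₀

reject H₀: no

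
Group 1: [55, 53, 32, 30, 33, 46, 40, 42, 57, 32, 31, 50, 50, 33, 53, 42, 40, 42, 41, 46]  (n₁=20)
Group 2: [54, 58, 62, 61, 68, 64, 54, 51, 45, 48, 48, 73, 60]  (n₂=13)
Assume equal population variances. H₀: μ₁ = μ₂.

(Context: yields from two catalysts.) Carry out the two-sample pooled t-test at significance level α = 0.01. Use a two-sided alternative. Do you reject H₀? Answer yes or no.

x̄₁=42.400, s₁=8.672, n₁=20
x̄₂=57.385, s₂=8.342, n₂=13
s_p² = [19·8.672² + 12·8.342²]/31 = 73.0283
SE = √(s_p²·(1/20+1/13)) = 3.0445
t = (42.400−57.385)/3.0445 = -4.9219
df = 31
p-value (two-sided) = 0.00003
At α=0.01: p < α → reject H₀

reject H₀: yes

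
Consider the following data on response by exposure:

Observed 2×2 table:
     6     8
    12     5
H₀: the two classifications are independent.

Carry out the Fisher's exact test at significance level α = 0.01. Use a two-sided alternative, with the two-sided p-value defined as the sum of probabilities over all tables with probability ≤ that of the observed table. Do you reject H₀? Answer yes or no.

reject H₀: no

Margins: r₁=14, r₂=17, c₁=18, c₂=13, n=31
p_obs = C(14,6)·C(17,12)/C(31,18); sum pmf over tables with pmf ≤ p_obs
p-value (two-sided) = 0.15696
At α=0.01: p ≥ α → fail to reject H₀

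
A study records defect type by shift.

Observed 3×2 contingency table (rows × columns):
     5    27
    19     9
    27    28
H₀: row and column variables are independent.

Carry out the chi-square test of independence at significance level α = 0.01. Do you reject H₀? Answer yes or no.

Row totals [32, 28, 55], col totals [51, 64], n=115
χ² = (5−14.19)²/14.19 + (27−17.81)²/17.81 + (19−12.42)²/12.42 + (9−15.58)²/15.58 + (27−24.39)²/24.39 + (28−30.61)²/30.61 = 17.4683
df = 2
p-value (upper-tail) = 0.00016
At α=0.01: p < α → reject H₀

reject H₀: yes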